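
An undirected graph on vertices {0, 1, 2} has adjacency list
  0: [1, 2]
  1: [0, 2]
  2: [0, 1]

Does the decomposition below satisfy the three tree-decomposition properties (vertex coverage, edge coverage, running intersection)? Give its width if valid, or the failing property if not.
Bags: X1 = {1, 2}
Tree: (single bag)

No — vertex 0 appears in no bag.

A tree decomposition must satisfy three properties: every vertex lies in some bag; for every edge, both endpoints lie together in some bag; and for every vertex, the bags containing it form a connected subtree. Here vertex 0 appears in no bag, so the decomposition is invalid.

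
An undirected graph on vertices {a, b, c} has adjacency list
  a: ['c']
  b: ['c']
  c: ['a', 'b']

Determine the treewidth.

A width-1 tree decomposition is:
Bags: B1 = {b, c}  B2 = {a, c}
Tree: B1–B2
Every bag has size at most 2, so the width is 2 − 1 = 1 and tw(G) ≤ 1. G has an edge, so its treewidth is at least 1. The upper and lower bounds meet at 1, so that is the treewidth.

1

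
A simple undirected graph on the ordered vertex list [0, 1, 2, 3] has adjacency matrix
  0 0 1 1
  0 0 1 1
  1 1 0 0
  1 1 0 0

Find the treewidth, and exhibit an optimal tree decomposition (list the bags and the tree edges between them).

Every bag has size at most 3, so the width is 3 − 1 = 2 and tw(G) ≤ 2. The edges 2–0–3–1–2 form a cycle, so G is not a tree and its treewidth is at least 2. Combining the bounds, tw(G) = 2.

Treewidth 2.
One optimal decomposition is:
Bags: B1 = {0, 2, 3}  B2 = {1, 2, 3}
Tree: B1–B2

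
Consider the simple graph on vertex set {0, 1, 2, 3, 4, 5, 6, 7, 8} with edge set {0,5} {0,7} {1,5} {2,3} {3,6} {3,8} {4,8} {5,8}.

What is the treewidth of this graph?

1

A width-1 tree decomposition is:
Bags: B1 = {3, 6}  B2 = {3, 8}  B3 = {2, 3}  B4 = {5, 8}  B5 = {4, 8}  B6 = {1, 5}  B7 = {0, 5}  B8 = {0, 7}
Tree: B1–B2, B2–B3, B2–B4, B2–B5, B4–B6, B6–B7, B7–B8
Each bag holds 2 vertices, so the decomposition has width 1, which upper-bounds the treewidth. Since G has at least one edge (e.g. 3–6), it is not an edgeless graph, so tw(G) ≥ 1. Therefore the treewidth is 1.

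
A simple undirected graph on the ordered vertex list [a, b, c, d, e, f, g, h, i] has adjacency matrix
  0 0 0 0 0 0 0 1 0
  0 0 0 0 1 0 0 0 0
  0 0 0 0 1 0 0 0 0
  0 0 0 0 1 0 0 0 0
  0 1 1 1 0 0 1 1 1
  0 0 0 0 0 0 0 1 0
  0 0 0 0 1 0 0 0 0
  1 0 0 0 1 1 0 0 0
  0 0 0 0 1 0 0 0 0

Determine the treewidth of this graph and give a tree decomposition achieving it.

Treewidth 1.
Bags: B1 = {d, e}  B2 = {e, h}  B3 = {f, h}  B4 = {e, i}  B5 = {b, e}  B6 = {e, g}  B7 = {a, h}  B8 = {c, e}
Tree: B1–B2, B2–B3, B1–B4, B1–B5, B2–B6, B3–B7, B2–B8

Every bag has size at most 2, so the width is 2 − 1 = 1 and tw(G) ≤ 1. G has an edge, so its treewidth is at least 1. Combining the bounds, tw(G) = 1.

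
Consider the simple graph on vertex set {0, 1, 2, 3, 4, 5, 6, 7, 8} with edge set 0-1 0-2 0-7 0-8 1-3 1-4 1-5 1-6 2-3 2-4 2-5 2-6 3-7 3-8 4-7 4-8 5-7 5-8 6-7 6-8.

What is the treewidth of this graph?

4

A width-4 tree decomposition is:
Bags: B1 = {0, 1, 2, 7, 8}  B2 = {1, 2, 6, 7, 8}  B3 = {1, 2, 5, 7, 8}  B4 = {1, 2, 3, 7, 8}  B5 = {1, 2, 4, 7, 8}
Tree: B1–B2, B2–B3, B3–B4, B4–B5
The largest bag has 5 vertices, giving width 4; this decomposition certifies tw(G) ≤ 4. For the lower bound: the 5 vertex sets {0,1}, {2,6}, {5,7}, {8}, {3} are disjoint, each induces a connected subgraph, and every pair is joined by at least one edge of G. Contracting each set to a single vertex therefore yields K_{5} as a minor, and since treewidth is minor-monotone, tw(G) ≥ tw(K_{5}) = 4. Combining the bounds, tw(G) = 4.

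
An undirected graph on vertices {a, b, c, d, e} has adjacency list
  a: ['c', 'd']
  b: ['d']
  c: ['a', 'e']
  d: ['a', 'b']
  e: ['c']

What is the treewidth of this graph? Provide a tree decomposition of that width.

The largest bag has 2 vertices, giving width 1; this decomposition certifies tw(G) ≤ 1. Any graph with an edge has treewidth ≥ 1, and G has the edge b–d. Combining the bounds, tw(G) = 1.

Treewidth 1.
Bags: B1 = {b, d}  B2 = {a, d}  B3 = {a, c}  B4 = {c, e}
Tree: B1–B2, B2–B3, B3–B4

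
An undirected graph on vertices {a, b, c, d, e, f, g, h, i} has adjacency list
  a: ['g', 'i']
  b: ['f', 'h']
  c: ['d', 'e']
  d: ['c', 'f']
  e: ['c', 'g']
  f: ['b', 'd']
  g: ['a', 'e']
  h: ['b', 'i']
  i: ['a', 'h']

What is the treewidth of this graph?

A width-2 tree decomposition is:
Bags: B1 = {b, f, h}  B2 = {d, f, h}  B3 = {c, d, h}  B4 = {c, e, h}  B5 = {e, g, h}  B6 = {a, g, h}  B7 = {a, h, i}
Tree: B1–B2, B2–B3, B3–B4, B4–B5, B5–B6, B6–B7
The largest bag has 3 vertices, giving width 2; this decomposition certifies tw(G) ≤ 2. Since h–b–f–d–c–e–g–a–i–h is a cycle in G, G is not acyclic. Forests are exactly the graphs of treewidth ≤ 1, so tw(G) ≥ 2. Hence tw(G) = 2 exactly.

2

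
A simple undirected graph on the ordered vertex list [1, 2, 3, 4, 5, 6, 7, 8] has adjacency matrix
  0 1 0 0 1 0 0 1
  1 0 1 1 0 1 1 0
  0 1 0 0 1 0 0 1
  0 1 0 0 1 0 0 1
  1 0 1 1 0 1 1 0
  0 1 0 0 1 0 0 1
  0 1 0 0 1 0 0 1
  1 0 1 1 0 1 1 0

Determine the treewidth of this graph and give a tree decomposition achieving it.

Each bag holds 4 vertices, so the decomposition has width 3, which upper-bounds the treewidth. For the lower bound: the 4 vertex sets {1,5}, {2,4}, {8}, {7} are disjoint, each induces a connected subgraph, and every pair is joined by at least one edge of G. Contracting each set to a single vertex therefore yields K_{4} as a minor, and since treewidth is minor-monotone, tw(G) ≥ tw(K_{4}) = 3. Combining the bounds, tw(G) = 3.

Treewidth 3.
One such decomposition:
Bags: B1 = {1, 2, 5, 8}  B2 = {2, 4, 5, 8}  B3 = {2, 5, 7, 8}  B4 = {2, 3, 5, 8}  B5 = {2, 5, 6, 8}
Tree: B1–B2, B2–B3, B3–B4, B4–B5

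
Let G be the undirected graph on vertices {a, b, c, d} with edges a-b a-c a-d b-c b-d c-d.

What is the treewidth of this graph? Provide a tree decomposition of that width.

Treewidth 3.
Bags: B1 = {a, b, c, d}
Tree: (single bag)

A single bag containing all 4 vertices is trivially a valid decomposition of width 3. Conversely, {a, b, c, d} is a clique of size 4, and the vertices of any clique must share a bag in every tree decomposition; so some bag has ≥ 4 vertices and tw(G) ≥ 3. Combining the bounds, tw(G) = 3.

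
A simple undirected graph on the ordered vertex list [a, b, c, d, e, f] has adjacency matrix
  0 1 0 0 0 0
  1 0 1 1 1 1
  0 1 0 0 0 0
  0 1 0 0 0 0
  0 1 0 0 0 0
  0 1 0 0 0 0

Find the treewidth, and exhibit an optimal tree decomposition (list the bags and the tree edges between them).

Treewidth 1.
Bags: B1 = {b, f}  B2 = {b, c}  B3 = {a, b}  B4 = {b, d}  B5 = {b, e}
Tree: B1–B2, B1–B3, B1–B4, B3–B5

Every bag has size at most 2, so the width is 2 − 1 = 1 and tw(G) ≤ 1. Since G has at least one edge (e.g. f–b), it is not an edgeless graph, so tw(G) ≥ 1. Combining the bounds, tw(G) = 1.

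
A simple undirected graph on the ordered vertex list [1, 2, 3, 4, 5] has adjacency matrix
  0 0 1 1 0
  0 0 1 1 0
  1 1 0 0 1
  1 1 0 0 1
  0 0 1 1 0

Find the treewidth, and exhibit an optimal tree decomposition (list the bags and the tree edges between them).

Each bag holds 3 vertices, so the decomposition has width 2, which upper-bounds the treewidth. For the lower bound, G contains the cycle 1–3–5–4–1, so G is not a forest; only forests have treewidth ≤ 1, hence tw(G) ≥ 2. The upper and lower bounds meet at 2, so that is the treewidth.

Treewidth 2.
One optimal decomposition is:
Bags: B1 = {1, 3, 4}  B2 = {3, 4, 5}  B3 = {2, 3, 4}
Tree: B1–B2, B2–B3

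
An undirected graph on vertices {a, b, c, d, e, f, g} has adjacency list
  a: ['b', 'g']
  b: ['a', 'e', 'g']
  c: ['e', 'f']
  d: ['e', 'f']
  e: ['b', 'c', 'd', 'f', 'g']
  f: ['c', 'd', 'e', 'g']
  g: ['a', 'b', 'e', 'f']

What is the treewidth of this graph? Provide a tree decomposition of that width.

Each bag holds 3 vertices, so the decomposition has width 2, which upper-bounds the treewidth. Conversely, {e, f, g} is a clique of size 3, and the vertices of any clique must share a bag in every tree decomposition; so some bag has ≥ 3 vertices and tw(G) ≥ 2. Hence tw(G) = 2 exactly.

Treewidth 2.
One optimal decomposition is:
Bags: B1 = {e, f, g}  B2 = {b, e, g}  B3 = {a, b, g}  B4 = {d, e, f}  B5 = {c, e, f}
Tree: B1–B2, B2–B3, B1–B4, B1–B5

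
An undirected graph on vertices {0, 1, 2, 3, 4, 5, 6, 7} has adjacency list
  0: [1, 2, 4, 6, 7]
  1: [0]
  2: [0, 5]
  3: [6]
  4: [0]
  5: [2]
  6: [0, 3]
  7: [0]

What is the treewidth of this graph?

A width-1 tree decomposition is:
Bags: B1 = {0, 4}  B2 = {0, 6}  B3 = {0, 2}  B4 = {0, 7}  B5 = {3, 6}  B6 = {2, 5}  B7 = {0, 1}
Tree: B1–B2, B1–B3, B2–B4, B2–B5, B3–B6, B2–B7
Every bag has size at most 2, so the width is 2 − 1 = 1 and tw(G) ≤ 1. Since G has at least one edge (e.g. 4–0), it is not an edgeless graph, so tw(G) ≥ 1. Combining the bounds, tw(G) = 1.

1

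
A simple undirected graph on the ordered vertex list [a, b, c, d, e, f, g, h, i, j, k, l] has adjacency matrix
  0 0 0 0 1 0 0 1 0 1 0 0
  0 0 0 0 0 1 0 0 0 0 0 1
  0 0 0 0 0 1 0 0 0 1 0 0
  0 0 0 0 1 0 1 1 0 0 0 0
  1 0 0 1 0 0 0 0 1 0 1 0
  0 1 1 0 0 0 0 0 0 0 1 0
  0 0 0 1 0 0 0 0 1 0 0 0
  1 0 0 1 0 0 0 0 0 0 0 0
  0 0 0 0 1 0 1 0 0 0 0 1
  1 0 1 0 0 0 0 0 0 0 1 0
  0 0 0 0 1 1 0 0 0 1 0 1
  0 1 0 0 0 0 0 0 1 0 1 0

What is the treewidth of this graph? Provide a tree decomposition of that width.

Each bag holds 4 vertices, so the decomposition has width 3, which upper-bounds the treewidth. For the lower bound: the 4 vertex sets {d,g,h}, {i}, {e}, {a,j,k,l} are disjoint, each induces a connected subgraph, and every pair is joined by at least one edge of G. Contracting each set to a single vertex therefore yields K_{4} as a minor, and since treewidth is minor-monotone, tw(G) ≥ tw(K_{4}) = 3. Therefore the treewidth is 3.

Treewidth 3.
One optimal decomposition is:
Bags: B1 = {d, g, h, i}  B2 = {d, e, h, i}  B3 = {a, e, h, i}  B4 = {a, e, i, l}  B5 = {a, e, k, l}  B6 = {a, j, k, l}  B7 = {b, j, k, l}  B8 = {b, f, j, k}  B9 = {b, c, f, j}
Tree: B1–B2, B2–B3, B3–B4, B4–B5, B5–B6, B6–B7, B7–B8, B8–B9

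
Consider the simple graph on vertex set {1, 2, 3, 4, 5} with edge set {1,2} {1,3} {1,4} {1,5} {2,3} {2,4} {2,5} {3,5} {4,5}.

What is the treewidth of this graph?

3

A width-3 tree decomposition is:
Bags: B1 = {1, 2, 3, 5}  B2 = {1, 2, 4, 5}
Tree: B1–B2
Each bag holds 4 vertices, so the decomposition has width 3, which upper-bounds the treewidth. For the lower bound, the 4 vertices {1, 2, 3, 5} are pairwise adjacent, and any tree decomposition puts a clique entirely inside one bag — forcing width ≥ 3. The upper and lower bounds meet at 3, so that is the treewidth.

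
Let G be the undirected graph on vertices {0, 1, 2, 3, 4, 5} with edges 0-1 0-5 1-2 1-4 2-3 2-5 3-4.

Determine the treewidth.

A width-2 tree decomposition is:
Bags: B1 = {1, 3, 4}  B2 = {1, 2, 3}  B3 = {0, 1, 2}  B4 = {0, 2, 5}
Tree: B1–B2, B2–B3, B3–B4
Every bag has size at most 3, so the width is 3 − 1 = 2 and tw(G) ≤ 2. For the lower bound, G contains the cycle 4–3–2–1–4, so G is not a forest; only forests have treewidth ≤ 1, hence tw(G) ≥ 2. The upper and lower bounds meet at 2, so that is the treewidth.

2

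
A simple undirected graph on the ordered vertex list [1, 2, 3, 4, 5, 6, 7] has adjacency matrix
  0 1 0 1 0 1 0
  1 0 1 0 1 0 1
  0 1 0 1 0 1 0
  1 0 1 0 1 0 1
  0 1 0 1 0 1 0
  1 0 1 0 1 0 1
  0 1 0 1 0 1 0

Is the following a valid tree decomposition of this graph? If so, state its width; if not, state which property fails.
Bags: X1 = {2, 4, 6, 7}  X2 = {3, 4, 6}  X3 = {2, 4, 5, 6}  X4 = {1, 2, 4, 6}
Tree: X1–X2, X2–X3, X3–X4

A tree decomposition must satisfy three properties: every vertex lies in some bag; for every edge, both endpoints lie together in some bag; and for every vertex, the bags containing it form a connected subtree. Here edge (2,3) lies in no bag, so the decomposition is invalid.

No — edge (2,3) lies in no bag.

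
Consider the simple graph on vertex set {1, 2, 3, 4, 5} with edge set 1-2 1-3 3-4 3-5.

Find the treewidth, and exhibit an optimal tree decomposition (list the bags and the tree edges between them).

The largest bag has 2 vertices, giving width 1; this decomposition certifies tw(G) ≤ 1. Since G has at least one edge (e.g. 3–5), it is not an edgeless graph, so tw(G) ≥ 1. The upper and lower bounds meet at 1, so that is the treewidth.

Treewidth 1.
Bags: B1 = {3, 5}  B2 = {3, 4}  B3 = {1, 3}  B4 = {1, 2}
Tree: B1–B2, B2–B3, B3–B4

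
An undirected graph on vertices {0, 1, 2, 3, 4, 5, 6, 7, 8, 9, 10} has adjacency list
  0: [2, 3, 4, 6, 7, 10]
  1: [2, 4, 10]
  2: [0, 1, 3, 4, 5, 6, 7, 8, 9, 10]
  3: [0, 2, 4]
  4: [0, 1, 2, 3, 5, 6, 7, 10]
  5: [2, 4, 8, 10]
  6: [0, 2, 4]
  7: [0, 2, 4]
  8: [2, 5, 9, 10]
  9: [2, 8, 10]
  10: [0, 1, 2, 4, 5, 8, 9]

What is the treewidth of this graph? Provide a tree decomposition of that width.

The largest bag has 4 vertices, giving width 3; this decomposition certifies tw(G) ≤ 3. Conversely, {2, 8, 9, 10} is a clique of size 4, and the vertices of any clique must share a bag in every tree decomposition; so some bag has ≥ 4 vertices and tw(G) ≥ 3. Hence tw(G) = 3 exactly.

Treewidth 3.
One such decomposition:
Bags: B1 = {2, 5, 8, 10}  B2 = {2, 4, 5, 10}  B3 = {0, 2, 4, 10}  B4 = {2, 8, 9, 10}  B5 = {0, 2, 4, 7}  B6 = {0, 2, 4, 6}  B7 = {0, 2, 3, 4}  B8 = {1, 2, 4, 10}
Tree: B1–B2, B2–B3, B1–B4, B3–B5, B3–B6, B5–B7, B3–B8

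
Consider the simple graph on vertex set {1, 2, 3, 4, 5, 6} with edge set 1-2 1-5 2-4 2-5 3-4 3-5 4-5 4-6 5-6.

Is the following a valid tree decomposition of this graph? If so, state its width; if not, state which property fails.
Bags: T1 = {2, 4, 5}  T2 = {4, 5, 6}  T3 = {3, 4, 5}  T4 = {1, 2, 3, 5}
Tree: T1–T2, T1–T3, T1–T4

A tree decomposition must satisfy three properties: every vertex lies in some bag; for every edge, both endpoints lie together in some bag; and for every vertex, the bags containing it form a connected subtree. Here bags containing vertex 3 are not connected in the tree, so the decomposition is invalid.

No — bags containing vertex 3 are not connected in the tree.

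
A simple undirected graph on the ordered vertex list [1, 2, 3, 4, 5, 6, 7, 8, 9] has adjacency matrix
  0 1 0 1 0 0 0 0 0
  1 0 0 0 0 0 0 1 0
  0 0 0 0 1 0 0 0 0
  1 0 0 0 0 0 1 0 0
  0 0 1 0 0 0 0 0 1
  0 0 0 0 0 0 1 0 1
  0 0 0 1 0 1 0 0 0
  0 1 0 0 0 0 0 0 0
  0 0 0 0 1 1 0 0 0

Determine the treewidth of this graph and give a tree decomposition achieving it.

Every bag has size at most 2, so the width is 2 − 1 = 1 and tw(G) ≤ 1. Any graph with an edge has treewidth ≥ 1, and G has the edge 8–2. Hence tw(G) = 1 exactly.

Treewidth 1.
One optimal decomposition is:
Bags: B1 = {2, 8}  B2 = {1, 2}  B3 = {1, 4}  B4 = {4, 7}  B5 = {6, 7}  B6 = {6, 9}  B7 = {5, 9}  B8 = {3, 5}
Tree: B1–B2, B2–B3, B3–B4, B4–B5, B5–B6, B6–B7, B7–B8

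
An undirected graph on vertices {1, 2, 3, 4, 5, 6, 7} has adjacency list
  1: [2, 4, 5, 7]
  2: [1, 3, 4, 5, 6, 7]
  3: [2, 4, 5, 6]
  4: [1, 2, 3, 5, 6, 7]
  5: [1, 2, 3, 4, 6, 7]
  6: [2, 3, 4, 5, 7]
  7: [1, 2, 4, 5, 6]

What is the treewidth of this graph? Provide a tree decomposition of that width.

The largest bag has 5 vertices, giving width 4; this decomposition certifies tw(G) ≤ 4. On the other hand G contains the 5-clique {1, 2, 4, 5, 7}. A clique must lie in a single bag of any decomposition, so no decomposition can have width below 4. Combining the bounds, tw(G) = 4.

Treewidth 4.
Bags: B1 = {2, 3, 4, 5, 6}  B2 = {2, 4, 5, 6, 7}  B3 = {1, 2, 4, 5, 7}
Tree: B1–B2, B2–B3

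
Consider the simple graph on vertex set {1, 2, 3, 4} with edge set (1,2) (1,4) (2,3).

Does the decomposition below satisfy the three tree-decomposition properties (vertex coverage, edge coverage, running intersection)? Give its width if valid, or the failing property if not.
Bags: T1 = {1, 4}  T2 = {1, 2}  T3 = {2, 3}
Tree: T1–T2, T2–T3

Yes; width 1.

Vertex coverage: the bags together contain {1, 2, 3, 4}, the full vertex set. Edge coverage: each edge of G has both endpoints in at least one bag. Running intersection: for every vertex, the bags containing it form a connected subtree. All three properties hold, so this is a valid tree decomposition of width max|bag| − 1 = 1, and hence tw(G) ≤ 1.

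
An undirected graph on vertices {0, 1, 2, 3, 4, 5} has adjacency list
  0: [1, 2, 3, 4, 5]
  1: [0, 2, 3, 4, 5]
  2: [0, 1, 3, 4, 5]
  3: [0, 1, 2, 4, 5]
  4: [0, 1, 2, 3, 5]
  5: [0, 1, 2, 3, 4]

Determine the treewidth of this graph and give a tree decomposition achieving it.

Treewidth 5.
Bags: B1 = {0, 1, 2, 3, 4, 5}
Tree: (single bag)

A single bag containing all 6 vertices is trivially a valid decomposition of width 5. Conversely, {0, 1, 2, 3, 4, 5} is a clique of size 6, and the vertices of any clique must share a bag in every tree decomposition; so some bag has ≥ 6 vertices and tw(G) ≥ 5. Hence tw(G) = 5 exactly.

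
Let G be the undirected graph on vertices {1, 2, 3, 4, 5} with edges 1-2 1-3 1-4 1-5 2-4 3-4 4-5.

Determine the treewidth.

2

A width-2 tree decomposition is:
Bags: B1 = {1, 3, 4}  B2 = {1, 2, 4}  B3 = {1, 4, 5}
Tree: B1–B2, B2–B3
Each bag holds 3 vertices, so the decomposition has width 2, which upper-bounds the treewidth. For the lower bound, the 3 vertices {1, 2, 4} are pairwise adjacent, and any tree decomposition puts a clique entirely inside one bag — forcing width ≥ 2. Therefore the treewidth is 2.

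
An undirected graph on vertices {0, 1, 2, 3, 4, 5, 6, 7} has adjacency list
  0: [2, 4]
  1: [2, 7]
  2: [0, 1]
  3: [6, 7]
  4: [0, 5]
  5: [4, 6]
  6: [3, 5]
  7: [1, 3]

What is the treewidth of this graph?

2

A width-2 tree decomposition is:
Bags: B1 = {1, 2, 7}  B2 = {2, 3, 7}  B3 = {2, 3, 6}  B4 = {2, 5, 6}  B5 = {2, 4, 5}  B6 = {0, 2, 4}
Tree: B1–B2, B2–B3, B3–B4, B4–B5, B5–B6
The largest bag has 3 vertices, giving width 2; this decomposition certifies tw(G) ≤ 2. Since 2–1–7–3–6–5–4–0–2 is a cycle in G, G is not acyclic. Forests are exactly the graphs of treewidth ≤ 1, so tw(G) ≥ 2. Combining the bounds, tw(G) = 2.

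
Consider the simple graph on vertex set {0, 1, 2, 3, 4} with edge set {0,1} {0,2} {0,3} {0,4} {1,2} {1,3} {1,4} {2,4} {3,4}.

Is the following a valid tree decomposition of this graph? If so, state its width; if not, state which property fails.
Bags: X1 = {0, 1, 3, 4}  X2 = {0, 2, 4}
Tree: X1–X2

A tree decomposition must satisfy three properties: every vertex lies in some bag; for every edge, both endpoints lie together in some bag; and for every vertex, the bags containing it form a connected subtree. Here edge (1,2) lies in no bag, so the decomposition is invalid.

No — edge (1,2) lies in no bag.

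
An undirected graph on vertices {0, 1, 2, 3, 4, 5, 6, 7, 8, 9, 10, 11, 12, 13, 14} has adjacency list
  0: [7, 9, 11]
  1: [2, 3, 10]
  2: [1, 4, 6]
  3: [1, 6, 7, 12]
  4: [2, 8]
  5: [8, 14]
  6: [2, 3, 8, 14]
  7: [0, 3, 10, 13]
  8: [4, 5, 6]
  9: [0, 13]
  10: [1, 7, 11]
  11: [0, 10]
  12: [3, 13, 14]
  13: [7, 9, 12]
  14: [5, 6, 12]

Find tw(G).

3

A width-3 tree decomposition is:
Bags: B1 = {0, 9, 10, 11}  B2 = {0, 7, 9, 10}  B3 = {7, 9, 10, 13}  B4 = {1, 7, 10, 13}  B5 = {1, 3, 7, 13}  B6 = {1, 3, 12, 13}  B7 = {1, 2, 3, 12}  B8 = {2, 3, 6, 12}  B9 = {2, 6, 12, 14}  B10 = {2, 4, 6, 14}  B11 = {4, 6, 8, 14}  B12 = {4, 5, 8, 14}
Tree: B1–B2, B2–B3, B3–B4, B4–B5, B5–B6, B6–B7, B7–B8, B8–B9, B9–B10, B10–B11, B11–B12
The largest bag has 4 vertices, giving width 3; this decomposition certifies tw(G) ≤ 3. For the lower bound: the 4 vertex sets {0,9,11}, {10}, {7}, {1,3,12,13} are disjoint, each induces a connected subgraph, and every pair is joined by at least one edge of G. Contracting each set to a single vertex therefore yields K_{4} as a minor, and since treewidth is minor-monotone, tw(G) ≥ tw(K_{4}) = 3. Therefore the treewidth is 3.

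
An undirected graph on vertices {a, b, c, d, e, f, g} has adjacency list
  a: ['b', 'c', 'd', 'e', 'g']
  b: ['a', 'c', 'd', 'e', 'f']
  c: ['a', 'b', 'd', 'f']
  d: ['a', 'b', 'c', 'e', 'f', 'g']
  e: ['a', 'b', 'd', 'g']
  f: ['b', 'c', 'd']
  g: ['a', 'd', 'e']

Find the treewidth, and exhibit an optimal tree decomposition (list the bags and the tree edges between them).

The largest bag has 4 vertices, giving width 3; this decomposition certifies tw(G) ≤ 3. For the lower bound, the 4 vertices {a, d, e, g} are pairwise adjacent, and any tree decomposition puts a clique entirely inside one bag — forcing width ≥ 3. Combining the bounds, tw(G) = 3.

Treewidth 3.
One such decomposition:
Bags: B1 = {a, b, c, d}  B2 = {a, b, d, e}  B3 = {a, d, e, g}  B4 = {b, c, d, f}
Tree: B1–B2, B2–B3, B1–B4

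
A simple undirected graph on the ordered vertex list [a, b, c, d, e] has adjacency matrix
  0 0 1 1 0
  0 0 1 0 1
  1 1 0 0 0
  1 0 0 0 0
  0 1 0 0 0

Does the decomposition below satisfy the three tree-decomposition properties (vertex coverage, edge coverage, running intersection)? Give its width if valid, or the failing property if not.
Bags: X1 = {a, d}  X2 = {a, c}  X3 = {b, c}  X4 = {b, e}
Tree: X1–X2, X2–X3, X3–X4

Every vertex of G appears in some bag (union = {a, b, c, d, e}); every edge is covered by a bag; and for each vertex v the set of bags containing v is connected in the bag tree. The decomposition is therefore valid. The largest bag has 2 vertices, so the width is 1.

Yes; width 1.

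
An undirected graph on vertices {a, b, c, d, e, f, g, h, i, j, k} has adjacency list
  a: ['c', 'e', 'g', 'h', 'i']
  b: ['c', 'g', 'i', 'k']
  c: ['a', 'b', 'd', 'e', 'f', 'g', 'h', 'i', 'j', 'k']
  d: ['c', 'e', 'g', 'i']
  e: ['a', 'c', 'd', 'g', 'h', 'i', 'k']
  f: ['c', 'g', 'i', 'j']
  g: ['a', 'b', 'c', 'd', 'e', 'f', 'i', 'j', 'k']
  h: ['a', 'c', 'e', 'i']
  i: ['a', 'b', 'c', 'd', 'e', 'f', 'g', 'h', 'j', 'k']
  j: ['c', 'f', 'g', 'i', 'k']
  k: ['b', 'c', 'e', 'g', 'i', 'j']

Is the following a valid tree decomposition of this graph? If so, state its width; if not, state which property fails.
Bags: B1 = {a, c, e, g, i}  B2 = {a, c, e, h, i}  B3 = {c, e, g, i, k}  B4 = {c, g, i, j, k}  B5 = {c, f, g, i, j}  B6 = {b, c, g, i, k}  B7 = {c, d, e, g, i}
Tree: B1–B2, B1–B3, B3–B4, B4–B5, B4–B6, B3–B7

Vertex coverage: the bags together contain {a, b, c, d, e, f, g, h, i, j, k}, the full vertex set. Edge coverage: each edge of G has both endpoints in at least one bag. Running intersection: for every vertex, the bags containing it form a connected subtree. All three properties hold, so this is a valid tree decomposition of width max|bag| − 1 = 4, and hence tw(G) ≤ 4.

Yes; width 4.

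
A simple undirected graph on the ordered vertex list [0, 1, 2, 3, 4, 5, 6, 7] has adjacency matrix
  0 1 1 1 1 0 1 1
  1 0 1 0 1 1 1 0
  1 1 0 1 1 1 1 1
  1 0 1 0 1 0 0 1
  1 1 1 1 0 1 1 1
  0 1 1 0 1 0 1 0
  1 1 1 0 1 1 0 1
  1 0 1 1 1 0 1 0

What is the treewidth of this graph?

4

A width-4 tree decomposition is:
Bags: B1 = {0, 2, 4, 6, 7}  B2 = {0, 1, 2, 4, 6}  B3 = {0, 2, 3, 4, 7}  B4 = {1, 2, 4, 5, 6}
Tree: B1–B2, B1–B3, B2–B4
The largest bag has 5 vertices, giving width 4; this decomposition certifies tw(G) ≤ 4. Conversely, {0, 2, 3, 4, 7} is a clique of size 5, and the vertices of any clique must share a bag in every tree decomposition; so some bag has ≥ 5 vertices and tw(G) ≥ 4. The upper and lower bounds meet at 4, so that is the treewidth.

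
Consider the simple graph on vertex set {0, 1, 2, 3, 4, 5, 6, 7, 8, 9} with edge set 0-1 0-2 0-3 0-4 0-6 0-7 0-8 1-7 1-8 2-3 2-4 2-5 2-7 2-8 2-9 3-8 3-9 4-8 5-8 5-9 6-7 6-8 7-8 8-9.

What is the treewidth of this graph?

A width-3 tree decomposition is:
Bags: B1 = {0, 2, 3, 8}  B2 = {0, 2, 7, 8}  B3 = {0, 6, 7, 8}  B4 = {0, 2, 4, 8}  B5 = {2, 3, 8, 9}  B6 = {2, 5, 8, 9}  B7 = {0, 1, 7, 8}
Tree: B1–B2, B2–B3, B1–B4, B1–B5, B5–B6, B2–B7
Every bag has size at most 4, so the width is 4 − 1 = 3 and tw(G) ≤ 3. For the lower bound, the 4 vertices {0, 1, 7, 8} are pairwise adjacent, and any tree decomposition puts a clique entirely inside one bag — forcing width ≥ 3. Therefore the treewidth is 3.

3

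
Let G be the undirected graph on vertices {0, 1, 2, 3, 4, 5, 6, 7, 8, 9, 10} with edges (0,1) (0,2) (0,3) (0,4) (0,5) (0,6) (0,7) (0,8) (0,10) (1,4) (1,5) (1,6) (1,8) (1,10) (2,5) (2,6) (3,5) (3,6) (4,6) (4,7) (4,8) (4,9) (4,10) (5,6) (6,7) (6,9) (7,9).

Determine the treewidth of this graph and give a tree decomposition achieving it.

The largest bag has 4 vertices, giving width 3; this decomposition certifies tw(G) ≤ 3. Conversely, {0, 1, 4, 8} is a clique of size 4, and the vertices of any clique must share a bag in every tree decomposition; so some bag has ≥ 4 vertices and tw(G) ≥ 3. Hence tw(G) = 3 exactly.

Treewidth 3.
One optimal decomposition is:
Bags: B1 = {0, 4, 6, 7}  B2 = {4, 6, 7, 9}  B3 = {0, 1, 4, 6}  B4 = {0, 1, 5, 6}  B5 = {0, 2, 5, 6}  B6 = {0, 3, 5, 6}  B7 = {0, 1, 4, 10}  B8 = {0, 1, 4, 8}
Tree: B1–B2, B1–B3, B3–B4, B4–B5, B5–B6, B3–B7, B3–B8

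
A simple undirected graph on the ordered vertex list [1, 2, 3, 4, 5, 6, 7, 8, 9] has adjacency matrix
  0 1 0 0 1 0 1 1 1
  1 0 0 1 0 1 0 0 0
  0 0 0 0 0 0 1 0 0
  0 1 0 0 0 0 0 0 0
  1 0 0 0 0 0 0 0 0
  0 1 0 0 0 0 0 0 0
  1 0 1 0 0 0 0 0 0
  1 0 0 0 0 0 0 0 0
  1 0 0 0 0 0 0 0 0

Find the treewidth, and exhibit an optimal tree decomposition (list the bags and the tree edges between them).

Each bag holds 2 vertices, so the decomposition has width 1, which upper-bounds the treewidth. Any graph with an edge has treewidth ≥ 1, and G has the edge 9–1. Combining the bounds, tw(G) = 1.

Treewidth 1.
One optimal decomposition is:
Bags: B1 = {1, 9}  B2 = {1, 8}  B3 = {1, 2}  B4 = {2, 6}  B5 = {2, 4}  B6 = {1, 7}  B7 = {3, 7}  B8 = {1, 5}
Tree: B1–B2, B2–B3, B3–B4, B3–B5, B2–B6, B6–B7, B6–B8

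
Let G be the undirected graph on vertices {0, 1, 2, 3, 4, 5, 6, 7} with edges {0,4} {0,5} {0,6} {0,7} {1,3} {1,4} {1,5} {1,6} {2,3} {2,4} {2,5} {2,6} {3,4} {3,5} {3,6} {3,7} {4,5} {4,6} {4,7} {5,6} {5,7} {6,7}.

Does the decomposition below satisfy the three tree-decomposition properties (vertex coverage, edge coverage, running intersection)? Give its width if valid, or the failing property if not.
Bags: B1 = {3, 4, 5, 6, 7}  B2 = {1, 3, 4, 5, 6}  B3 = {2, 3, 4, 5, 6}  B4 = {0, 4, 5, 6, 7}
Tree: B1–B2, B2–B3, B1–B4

Yes; width 4.

Every vertex of G appears in some bag (union = {0, 1, 2, 3, 4, 5, 6, 7}); every edge is covered by a bag; and for each vertex v the set of bags containing v is connected in the bag tree. The decomposition is therefore valid. The largest bag has 5 vertices, so the width is 4.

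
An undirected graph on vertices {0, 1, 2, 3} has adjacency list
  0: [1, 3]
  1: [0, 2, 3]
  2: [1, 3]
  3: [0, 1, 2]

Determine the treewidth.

2

A width-2 tree decomposition is:
Bags: B1 = {1, 2, 3}  B2 = {0, 1, 3}
Tree: B1–B2
Every bag has size at most 3, so the width is 3 − 1 = 2 and tw(G) ≤ 2. For the lower bound, the 3 vertices {0, 1, 3} are pairwise adjacent, and any tree decomposition puts a clique entirely inside one bag — forcing width ≥ 2. Therefore the treewidth is 2.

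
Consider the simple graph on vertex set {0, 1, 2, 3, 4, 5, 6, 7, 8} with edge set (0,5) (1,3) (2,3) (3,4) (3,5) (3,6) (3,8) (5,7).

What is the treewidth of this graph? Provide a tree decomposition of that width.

Treewidth 1.
One optimal decomposition is:
Bags: B1 = {3, 5}  B2 = {2, 3}  B3 = {3, 6}  B4 = {3, 8}  B5 = {5, 7}  B6 = {1, 3}  B7 = {3, 4}  B8 = {0, 5}
Tree: B1–B2, B2–B3, B3–B4, B1–B5, B1–B6, B2–B7, B5–B8

The largest bag has 2 vertices, giving width 1; this decomposition certifies tw(G) ≤ 1. G has an edge, so its treewidth is at least 1. Combining the bounds, tw(G) = 1.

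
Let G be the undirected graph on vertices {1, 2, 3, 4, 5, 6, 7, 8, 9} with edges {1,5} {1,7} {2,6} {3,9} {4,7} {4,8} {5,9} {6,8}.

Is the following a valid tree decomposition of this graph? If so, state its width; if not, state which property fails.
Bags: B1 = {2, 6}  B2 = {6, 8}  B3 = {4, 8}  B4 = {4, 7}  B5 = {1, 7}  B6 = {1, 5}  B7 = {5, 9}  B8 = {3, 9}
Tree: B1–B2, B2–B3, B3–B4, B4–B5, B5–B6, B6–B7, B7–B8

Yes; width 1.

Vertex coverage: the bags together contain {1, 2, 3, 4, 5, 6, 7, 8, 9}, the full vertex set. Edge coverage: each edge of G has both endpoints in at least one bag. Running intersection: for every vertex, the bags containing it form a connected subtree. All three properties hold, so this is a valid tree decomposition of width max|bag| − 1 = 1, and hence tw(G) ≤ 1.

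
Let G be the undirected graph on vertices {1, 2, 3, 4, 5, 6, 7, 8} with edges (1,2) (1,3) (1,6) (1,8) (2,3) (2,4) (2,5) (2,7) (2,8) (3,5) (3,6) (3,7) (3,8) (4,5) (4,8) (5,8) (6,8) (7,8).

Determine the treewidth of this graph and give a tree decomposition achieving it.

Each bag holds 4 vertices, so the decomposition has width 3, which upper-bounds the treewidth. For the lower bound, the 4 vertices {1, 2, 3, 8} are pairwise adjacent, and any tree decomposition puts a clique entirely inside one bag — forcing width ≥ 3. Combining the bounds, tw(G) = 3.

Treewidth 3.
One optimal decomposition is:
Bags: B1 = {2, 3, 7, 8}  B2 = {2, 3, 5, 8}  B3 = {2, 4, 5, 8}  B4 = {1, 2, 3, 8}  B5 = {1, 3, 6, 8}
Tree: B1–B2, B2–B3, B1–B4, B4–B5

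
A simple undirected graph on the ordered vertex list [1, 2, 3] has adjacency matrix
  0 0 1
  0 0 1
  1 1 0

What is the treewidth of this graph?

A width-1 tree decomposition is:
Bags: B1 = {1, 3}  B2 = {2, 3}
Tree: B1–B2
Each bag holds 2 vertices, so the decomposition has width 1, which upper-bounds the treewidth. Any graph with an edge has treewidth ≥ 1, and G has the edge 1–3. Combining the bounds, tw(G) = 1.

1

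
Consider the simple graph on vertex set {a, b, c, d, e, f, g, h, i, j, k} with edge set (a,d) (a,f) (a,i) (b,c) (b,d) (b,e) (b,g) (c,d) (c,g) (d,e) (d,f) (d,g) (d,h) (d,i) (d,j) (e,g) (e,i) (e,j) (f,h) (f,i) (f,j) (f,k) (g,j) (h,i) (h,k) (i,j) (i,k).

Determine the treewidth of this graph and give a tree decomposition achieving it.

Treewidth 3.
Bags: B1 = {d, e, i, j}  B2 = {d, f, i, j}  B3 = {d, f, h, i}  B4 = {f, h, i, k}  B5 = {d, e, g, j}  B6 = {b, d, e, g}  B7 = {a, d, f, i}  B8 = {b, c, d, g}
Tree: B1–B2, B2–B3, B3–B4, B1–B5, B5–B6, B2–B7, B6–B8

Every bag has size at most 4, so the width is 4 − 1 = 3 and tw(G) ≤ 3. For the lower bound, the 4 vertices {d, e, g, j} are pairwise adjacent, and any tree decomposition puts a clique entirely inside one bag — forcing width ≥ 3. Combining the bounds, tw(G) = 3.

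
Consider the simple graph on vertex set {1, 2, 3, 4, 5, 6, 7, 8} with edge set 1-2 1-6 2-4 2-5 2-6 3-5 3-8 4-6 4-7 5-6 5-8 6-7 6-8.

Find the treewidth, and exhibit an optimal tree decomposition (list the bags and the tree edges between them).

Every bag has size at most 3, so the width is 3 − 1 = 2 and tw(G) ≤ 2. For the lower bound, the 3 vertices {3, 5, 8} are pairwise adjacent, and any tree decomposition puts a clique entirely inside one bag — forcing width ≥ 2. Hence tw(G) = 2 exactly.

Treewidth 2.
One such decomposition:
Bags: B1 = {2, 4, 6}  B2 = {2, 5, 6}  B3 = {5, 6, 8}  B4 = {3, 5, 8}  B5 = {4, 6, 7}  B6 = {1, 2, 6}
Tree: B1–B2, B2–B3, B3–B4, B1–B5, B1–B6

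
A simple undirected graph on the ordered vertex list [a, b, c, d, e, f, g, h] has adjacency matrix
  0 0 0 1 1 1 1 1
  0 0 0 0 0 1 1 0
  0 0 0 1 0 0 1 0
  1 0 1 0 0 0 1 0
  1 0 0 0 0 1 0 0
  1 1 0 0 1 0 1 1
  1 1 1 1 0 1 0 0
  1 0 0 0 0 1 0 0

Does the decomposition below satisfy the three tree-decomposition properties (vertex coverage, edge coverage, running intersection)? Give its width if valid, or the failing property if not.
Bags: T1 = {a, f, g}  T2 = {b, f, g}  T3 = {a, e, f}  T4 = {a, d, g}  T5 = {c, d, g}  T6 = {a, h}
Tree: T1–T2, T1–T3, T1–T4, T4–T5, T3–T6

No — edge (f,h) lies in no bag.

A tree decomposition must satisfy three properties: every vertex lies in some bag; for every edge, both endpoints lie together in some bag; and for every vertex, the bags containing it form a connected subtree. Here edge (f,h) lies in no bag, so the decomposition is invalid.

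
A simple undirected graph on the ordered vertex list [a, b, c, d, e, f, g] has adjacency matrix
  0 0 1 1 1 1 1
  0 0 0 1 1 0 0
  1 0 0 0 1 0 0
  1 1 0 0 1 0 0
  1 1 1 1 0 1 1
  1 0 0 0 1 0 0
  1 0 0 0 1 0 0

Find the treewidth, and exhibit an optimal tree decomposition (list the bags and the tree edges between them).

Each bag holds 3 vertices, so the decomposition has width 2, which upper-bounds the treewidth. For the lower bound, the 3 vertices {a, d, e} are pairwise adjacent, and any tree decomposition puts a clique entirely inside one bag — forcing width ≥ 2. Therefore the treewidth is 2.

Treewidth 2.
One such decomposition:
Bags: B1 = {a, e, f}  B2 = {a, c, e}  B3 = {a, d, e}  B4 = {a, e, g}  B5 = {b, d, e}
Tree: B1–B2, B1–B3, B2–B4, B3–B5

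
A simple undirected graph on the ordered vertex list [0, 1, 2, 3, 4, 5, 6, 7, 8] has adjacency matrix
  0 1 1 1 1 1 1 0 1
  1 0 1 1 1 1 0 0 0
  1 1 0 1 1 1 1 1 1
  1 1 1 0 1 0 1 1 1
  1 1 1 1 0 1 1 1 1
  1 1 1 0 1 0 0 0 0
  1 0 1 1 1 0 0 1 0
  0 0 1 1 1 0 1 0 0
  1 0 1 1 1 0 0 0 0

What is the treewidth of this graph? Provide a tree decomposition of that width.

Each bag holds 5 vertices, so the decomposition has width 4, which upper-bounds the treewidth. On the other hand G contains the 5-clique {0, 2, 3, 4, 8}. A clique must lie in a single bag of any decomposition, so no decomposition can have width below 4. The upper and lower bounds meet at 4, so that is the treewidth.

Treewidth 4.
One such decomposition:
Bags: B1 = {0, 2, 3, 4, 6}  B2 = {0, 1, 2, 3, 4}  B3 = {0, 2, 3, 4, 8}  B4 = {2, 3, 4, 6, 7}  B5 = {0, 1, 2, 4, 5}
Tree: B1–B2, B1–B3, B1–B4, B2–B5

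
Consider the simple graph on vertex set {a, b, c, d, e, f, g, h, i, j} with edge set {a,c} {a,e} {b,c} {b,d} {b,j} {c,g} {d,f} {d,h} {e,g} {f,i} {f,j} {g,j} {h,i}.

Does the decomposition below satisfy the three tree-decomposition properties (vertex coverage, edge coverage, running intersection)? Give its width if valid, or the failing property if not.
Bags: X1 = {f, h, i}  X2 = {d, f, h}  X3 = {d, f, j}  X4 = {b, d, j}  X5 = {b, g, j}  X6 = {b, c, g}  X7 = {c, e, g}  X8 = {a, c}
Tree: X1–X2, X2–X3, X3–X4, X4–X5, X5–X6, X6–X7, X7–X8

A tree decomposition must satisfy three properties: every vertex lies in some bag; for every edge, both endpoints lie together in some bag; and for every vertex, the bags containing it form a connected subtree. Here edge (e,a) lies in no bag, so the decomposition is invalid.

No — edge (e,a) lies in no bag.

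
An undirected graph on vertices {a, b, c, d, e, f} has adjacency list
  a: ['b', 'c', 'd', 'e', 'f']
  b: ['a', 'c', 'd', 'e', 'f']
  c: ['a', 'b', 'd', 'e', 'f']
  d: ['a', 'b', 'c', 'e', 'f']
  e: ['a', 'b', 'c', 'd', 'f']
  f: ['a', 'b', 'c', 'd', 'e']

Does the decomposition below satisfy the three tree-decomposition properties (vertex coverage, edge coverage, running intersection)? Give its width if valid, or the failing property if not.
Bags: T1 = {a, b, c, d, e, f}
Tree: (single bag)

Yes; width 5.

Every vertex of G appears in some bag (union = {a, b, c, d, e, f}); every edge is covered by a bag; and for each vertex v the set of bags containing v is connected in the bag tree. The decomposition is therefore valid. The largest bag has 6 vertices, so the width is 5.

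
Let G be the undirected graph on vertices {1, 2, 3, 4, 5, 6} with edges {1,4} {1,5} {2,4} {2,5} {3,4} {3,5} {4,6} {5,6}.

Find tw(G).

A width-2 tree decomposition is:
Bags: B1 = {1, 4, 5}  B2 = {2, 4, 5}  B3 = {3, 4, 5}  B4 = {4, 5, 6}
Tree: B1–B2, B2–B3, B3–B4
Each bag holds 3 vertices, so the decomposition has width 2, which upper-bounds the treewidth. For the lower bound, G contains the cycle 1–4–2–5–1, so G is not a forest; only forests have treewidth ≤ 1, hence tw(G) ≥ 2. The upper and lower bounds meet at 2, so that is the treewidth.

2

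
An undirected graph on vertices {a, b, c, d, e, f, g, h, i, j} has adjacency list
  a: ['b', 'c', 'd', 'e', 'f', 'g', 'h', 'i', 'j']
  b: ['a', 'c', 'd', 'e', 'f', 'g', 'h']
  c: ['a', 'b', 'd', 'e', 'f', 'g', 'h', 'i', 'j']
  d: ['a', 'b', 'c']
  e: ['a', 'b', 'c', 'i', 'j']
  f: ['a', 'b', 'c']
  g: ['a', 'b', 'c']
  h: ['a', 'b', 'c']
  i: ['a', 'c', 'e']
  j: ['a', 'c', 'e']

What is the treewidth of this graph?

3

A width-3 tree decomposition is:
Bags: B1 = {a, b, c, g}  B2 = {a, b, c, f}  B3 = {a, b, c, e}  B4 = {a, c, e, j}  B5 = {a, b, c, h}  B6 = {a, c, e, i}  B7 = {a, b, c, d}
Tree: B1–B2, B1–B3, B3–B4, B1–B5, B3–B6, B1–B7
Every bag has size at most 4, so the width is 4 − 1 = 3 and tw(G) ≤ 3. On the other hand G contains the 4-clique {a, c, e, j}. A clique must lie in a single bag of any decomposition, so no decomposition can have width below 3. Hence tw(G) = 3 exactly.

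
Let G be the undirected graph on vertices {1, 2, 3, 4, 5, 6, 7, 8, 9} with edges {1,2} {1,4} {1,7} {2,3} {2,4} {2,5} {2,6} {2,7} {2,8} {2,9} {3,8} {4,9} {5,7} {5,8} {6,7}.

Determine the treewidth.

2

A width-2 tree decomposition is:
Bags: B1 = {1, 2, 4}  B2 = {1, 2, 7}  B3 = {2, 4, 9}  B4 = {2, 5, 7}  B5 = {2, 5, 8}  B6 = {2, 3, 8}  B7 = {2, 6, 7}
Tree: B1–B2, B1–B3, B2–B4, B4–B5, B5–B6, B2–B7
The largest bag has 3 vertices, giving width 2; this decomposition certifies tw(G) ≤ 2. On the other hand G contains the 3-clique {2, 3, 8}. A clique must lie in a single bag of any decomposition, so no decomposition can have width below 2. Therefore the treewidth is 2.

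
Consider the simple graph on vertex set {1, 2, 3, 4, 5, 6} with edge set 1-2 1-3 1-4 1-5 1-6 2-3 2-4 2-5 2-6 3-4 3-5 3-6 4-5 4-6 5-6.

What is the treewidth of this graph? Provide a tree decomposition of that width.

Treewidth 5.
One optimal decomposition is:
Bags: B1 = {1, 2, 3, 4, 5, 6}
Tree: (single bag)

With just one bag of size 6, the width is 6 − 1 = 5, so tw(G) ≤ 5. Conversely, {1, 2, 3, 4, 5, 6} is a clique of size 6, and the vertices of any clique must share a bag in every tree decomposition; so some bag has ≥ 6 vertices and tw(G) ≥ 5. The upper and lower bounds meet at 5, so that is the treewidth.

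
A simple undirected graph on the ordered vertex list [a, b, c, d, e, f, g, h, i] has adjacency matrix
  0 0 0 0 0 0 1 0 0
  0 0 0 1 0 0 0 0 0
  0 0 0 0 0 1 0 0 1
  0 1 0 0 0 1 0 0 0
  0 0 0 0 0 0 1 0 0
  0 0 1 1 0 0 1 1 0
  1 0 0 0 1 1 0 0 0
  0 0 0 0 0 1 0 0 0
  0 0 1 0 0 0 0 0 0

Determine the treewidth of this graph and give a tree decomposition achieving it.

Treewidth 1.
One optimal decomposition is:
Bags: B1 = {e, g}  B2 = {f, g}  B3 = {c, f}  B4 = {d, f}  B5 = {a, g}  B6 = {c, i}  B7 = {b, d}  B8 = {f, h}
Tree: B1–B2, B2–B3, B2–B4, B2–B5, B3–B6, B4–B7, B2–B8

Each bag holds 2 vertices, so the decomposition has width 1, which upper-bounds the treewidth. Since G has at least one edge (e.g. g–e), it is not an edgeless graph, so tw(G) ≥ 1. Hence tw(G) = 1 exactly.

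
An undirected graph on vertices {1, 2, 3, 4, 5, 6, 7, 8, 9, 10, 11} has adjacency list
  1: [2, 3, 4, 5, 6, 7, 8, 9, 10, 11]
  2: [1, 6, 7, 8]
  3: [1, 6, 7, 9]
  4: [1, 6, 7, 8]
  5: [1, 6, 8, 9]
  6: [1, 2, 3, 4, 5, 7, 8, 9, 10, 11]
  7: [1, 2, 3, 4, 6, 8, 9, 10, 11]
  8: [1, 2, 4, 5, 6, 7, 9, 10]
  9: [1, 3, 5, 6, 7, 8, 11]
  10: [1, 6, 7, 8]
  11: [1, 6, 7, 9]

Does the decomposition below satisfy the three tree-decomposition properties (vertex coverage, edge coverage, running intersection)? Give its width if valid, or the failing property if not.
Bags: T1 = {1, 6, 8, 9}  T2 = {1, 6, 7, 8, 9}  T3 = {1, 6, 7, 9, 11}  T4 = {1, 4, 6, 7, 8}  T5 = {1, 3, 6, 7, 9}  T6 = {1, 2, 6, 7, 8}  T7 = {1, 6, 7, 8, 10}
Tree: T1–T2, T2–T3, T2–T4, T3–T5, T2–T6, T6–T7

A tree decomposition must satisfy three properties: every vertex lies in some bag; for every edge, both endpoints lie together in some bag; and for every vertex, the bags containing it form a connected subtree. Here vertex 5 appears in no bag, so the decomposition is invalid.

No — vertex 5 appears in no bag.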